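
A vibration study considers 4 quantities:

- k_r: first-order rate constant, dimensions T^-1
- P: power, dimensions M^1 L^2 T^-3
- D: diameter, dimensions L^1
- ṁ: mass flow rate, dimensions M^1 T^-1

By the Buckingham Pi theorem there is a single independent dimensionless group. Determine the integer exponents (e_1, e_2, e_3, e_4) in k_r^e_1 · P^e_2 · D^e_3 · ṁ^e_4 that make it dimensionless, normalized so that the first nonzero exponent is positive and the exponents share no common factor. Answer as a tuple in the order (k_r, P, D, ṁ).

M: e_1·(0) + e_2·(1) + e_3·(0) + e_4·(1) = 0
L: e_1·(0) + e_2·(2) + e_3·(1) + e_4·(0) = 0
T: e_1·(-1) + e_2·(-3) + e_3·(0) + e_4·(-1) = 0
Solving this homogeneous linear system for the smallest-integer solution (first nonzero entry positive) gives (2, -1, 2, 1).

(2, -1, 2, 1)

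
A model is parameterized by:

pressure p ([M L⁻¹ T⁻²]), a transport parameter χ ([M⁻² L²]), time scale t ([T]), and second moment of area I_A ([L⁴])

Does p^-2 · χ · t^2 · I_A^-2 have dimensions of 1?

Sum the exponent of each base dimension across the product:
  M: −2·[p]_M + [χ]_M + 2·[t]_M − 2·[I_A]_M = −2·(1) + (-2) + 2·(0) − 2·(0) = -4
  L: −2·[p]_L + [χ]_L + 2·[t]_L − 2·[I_A]_L = −2·(-1) + (2) + 2·(0) − 2·(4) = -4
  T: −2·[p]_T + [χ]_T + 2·[t]_T − 2·[I_A]_T = −2·(-2) + (0) + 2·(1) − 2·(0) = 6
Net dimensions [M⁻⁴ L⁻⁴ T⁶] ≠ [1] — not dimensionless.

no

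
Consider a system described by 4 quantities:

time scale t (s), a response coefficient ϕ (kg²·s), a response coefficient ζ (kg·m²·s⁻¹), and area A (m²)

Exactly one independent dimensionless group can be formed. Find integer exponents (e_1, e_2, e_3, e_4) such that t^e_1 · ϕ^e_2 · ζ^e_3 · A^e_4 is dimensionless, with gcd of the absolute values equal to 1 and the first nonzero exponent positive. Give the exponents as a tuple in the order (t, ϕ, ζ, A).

M: e_1·(0) + e_2·(2) + e_3·(1) + e_4·(0) = 0
L: e_1·(0) + e_2·(0) + e_3·(2) + e_4·(2) = 0
T: e_1·(1) + e_2·(1) + e_3·(-1) + e_4·(0) = 0
Solving this homogeneous linear system for the smallest-integer solution (first nonzero entry positive) gives (3, -1, 2, -2).

(3, -1, 2, -2)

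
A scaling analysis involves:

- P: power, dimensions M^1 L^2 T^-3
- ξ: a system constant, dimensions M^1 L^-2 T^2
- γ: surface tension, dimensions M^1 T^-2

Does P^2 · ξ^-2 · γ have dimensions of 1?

Sum the exponent of each base dimension across the product:
  M: 2·[P]_M − 2·[ξ]_M + [γ]_M = 2·(1) − 2·(1) + (1) = 1
  L: 2·[P]_L − 2·[ξ]_L + [γ]_L = 2·(2) − 2·(-2) + (0) = 8
  T: 2·[P]_T − 2·[ξ]_T + [γ]_T = 2·(-3) − 2·(2) + (-2) = -12
Net dimensions [M L⁸ T⁻¹²] ≠ [1] — not dimensionless.

no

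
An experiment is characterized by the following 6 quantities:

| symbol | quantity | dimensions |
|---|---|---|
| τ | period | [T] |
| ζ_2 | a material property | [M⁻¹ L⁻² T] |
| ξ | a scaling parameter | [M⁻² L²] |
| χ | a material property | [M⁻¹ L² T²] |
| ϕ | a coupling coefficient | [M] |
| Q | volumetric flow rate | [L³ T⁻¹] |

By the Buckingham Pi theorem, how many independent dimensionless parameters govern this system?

There are 6 variables and 3 base dimensions (M, L, T).
The dimension matrix has rank 3.
Independent dimensionless groups: 6 − 3 = 3.

3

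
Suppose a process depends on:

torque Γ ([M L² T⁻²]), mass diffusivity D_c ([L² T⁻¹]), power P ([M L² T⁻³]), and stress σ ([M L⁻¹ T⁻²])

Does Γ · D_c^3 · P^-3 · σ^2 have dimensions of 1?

yes

Sum the exponent of each base dimension across the product:
  M: [Γ]_M + 3·[D_c]_M − 3·[P]_M + 2·[σ]_M = (1) + 3·(0) − 3·(1) + 2·(1) = 0
  L: [Γ]_L + 3·[D_c]_L − 3·[P]_L + 2·[σ]_L = (2) + 3·(2) − 3·(2) + 2·(-1) = 0
  T: [Γ]_T + 3·[D_c]_T − 3·[P]_T + 2·[σ]_T = (-2) + 3·(-1) − 3·(-3) + 2·(-2) = 0
  Θ: [Γ]_Θ + 3·[D_c]_Θ − 3·[P]_Θ + 2·[σ]_Θ = (0) + 3·(0) − 3·(0) + 2·(0) = 0
All base exponents vanish — dimensionless.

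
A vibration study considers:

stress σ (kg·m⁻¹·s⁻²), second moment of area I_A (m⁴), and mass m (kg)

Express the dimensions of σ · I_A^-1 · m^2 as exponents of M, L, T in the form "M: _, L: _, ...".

Collect each base-dimension exponent across the product:
  M: (1) − (0) + 2·(1) = 3
  L: (-1) − (4) + 2·(0) = -5
  T: (-2) − (0) + 2·(0) = -2
So the dimensions are [M³ L⁻⁵ T⁻²].

M: 3, L: -5, T: -2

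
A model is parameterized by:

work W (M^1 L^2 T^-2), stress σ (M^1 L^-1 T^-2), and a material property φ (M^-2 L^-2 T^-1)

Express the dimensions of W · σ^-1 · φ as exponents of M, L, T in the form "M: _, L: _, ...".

Collect each base-dimension exponent across the product:
  M: (1) − (1) + (-2) = -2
  L: (2) − (-1) + (-2) = 1
  T: (-2) − (-2) + (-1) = -1
So the dimensions are [M⁻² L T⁻¹].

M: -2, L: 1, T: -1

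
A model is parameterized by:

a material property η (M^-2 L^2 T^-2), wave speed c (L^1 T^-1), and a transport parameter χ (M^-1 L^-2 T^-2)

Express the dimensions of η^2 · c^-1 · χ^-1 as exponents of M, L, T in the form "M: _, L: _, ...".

Collect each base-dimension exponent across the product:
  M: 2·(-2) − (0) − (-1) = -3
  L: 2·(2) − (1) − (-2) = 5
  T: 2·(-2) − (-1) − (-2) = -1
So the dimensions are [M⁻³ L⁵ T⁻¹].

M: -3, L: 5, T: -1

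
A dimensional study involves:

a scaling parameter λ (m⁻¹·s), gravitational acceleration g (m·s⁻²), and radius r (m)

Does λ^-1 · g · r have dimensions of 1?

Sum the exponent of each base dimension across the product:
  L: −[λ]_L + [g]_L + [r]_L = −(-1) + (1) + (1) = 3
  T: −[λ]_T + [g]_T + [r]_T = −(1) + (-2) + (0) = -3
Net dimensions [L³ T⁻³] ≠ [1] — not dimensionless.

no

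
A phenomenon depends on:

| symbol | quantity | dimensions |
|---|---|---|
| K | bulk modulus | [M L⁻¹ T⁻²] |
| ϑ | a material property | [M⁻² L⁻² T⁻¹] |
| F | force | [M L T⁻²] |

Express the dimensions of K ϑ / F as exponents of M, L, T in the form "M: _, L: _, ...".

M: -2, L: -4, T: -1

Collect each base-dimension exponent across the product:
  M: (1) + (-2) − (1) = -2
  L: (-1) + (-2) − (1) = -4
  T: (-2) + (-1) − (-2) = -1
So the dimensions are [M⁻² L⁻⁴ T⁻¹].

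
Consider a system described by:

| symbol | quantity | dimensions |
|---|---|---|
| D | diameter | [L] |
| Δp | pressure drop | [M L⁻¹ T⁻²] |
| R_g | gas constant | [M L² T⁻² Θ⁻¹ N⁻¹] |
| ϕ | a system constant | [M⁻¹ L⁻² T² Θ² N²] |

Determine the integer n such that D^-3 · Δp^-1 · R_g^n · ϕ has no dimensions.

2

Balance the M exponent: (1)·n from R_g, plus −3·(0) − (1) + (-1) = -2 from the rest, must sum to zero.
n − 2 = 0, so n = 2.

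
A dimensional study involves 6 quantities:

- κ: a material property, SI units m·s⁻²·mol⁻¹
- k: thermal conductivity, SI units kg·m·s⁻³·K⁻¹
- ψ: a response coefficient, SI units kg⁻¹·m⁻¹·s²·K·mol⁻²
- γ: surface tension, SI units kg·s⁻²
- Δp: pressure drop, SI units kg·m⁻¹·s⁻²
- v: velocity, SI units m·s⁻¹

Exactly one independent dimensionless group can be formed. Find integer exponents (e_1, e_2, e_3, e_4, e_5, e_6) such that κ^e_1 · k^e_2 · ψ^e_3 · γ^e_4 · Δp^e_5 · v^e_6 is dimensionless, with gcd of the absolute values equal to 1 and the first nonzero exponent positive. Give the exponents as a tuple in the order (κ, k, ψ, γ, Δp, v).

(2, -1, -1, 1, -1, -3)

M: e_1·(0) + e_2·(1) + e_3·(-1) + e_4·(1) + e_5·(1) + e_6·(0) = 0
L: e_1·(1) + e_2·(1) + e_3·(-1) + e_4·(0) + e_5·(-1) + e_6·(1) = 0
T: e_1·(-2) + e_2·(-3) + e_3·(2) + e_4·(-2) + e_5·(-2) + e_6·(-1) = 0
Θ: e_1·(0) + e_2·(-1) + e_3·(1) + e_4·(0) + e_5·(0) + e_6·(0) = 0
N: e_1·(-1) + e_2·(0) + e_3·(-2) + e_4·(0) + e_5·(0) + e_6·(0) = 0
Solving this homogeneous linear system for the smallest-integer solution (first nonzero entry positive) gives (2, -1, -1, 1, -1, -3).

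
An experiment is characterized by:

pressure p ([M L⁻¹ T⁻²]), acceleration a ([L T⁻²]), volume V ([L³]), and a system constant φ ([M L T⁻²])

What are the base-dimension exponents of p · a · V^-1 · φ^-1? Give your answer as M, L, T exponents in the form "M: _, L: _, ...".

Collect each base-dimension exponent across the product:
  M: (1) + (0) − (0) − (1) = 0
  L: (-1) + (1) − (3) − (1) = -4
  T: (-2) + (-2) − (0) − (-2) = -2
So the dimensions are [L⁻⁴ T⁻²].

M: 0, L: -4, T: -2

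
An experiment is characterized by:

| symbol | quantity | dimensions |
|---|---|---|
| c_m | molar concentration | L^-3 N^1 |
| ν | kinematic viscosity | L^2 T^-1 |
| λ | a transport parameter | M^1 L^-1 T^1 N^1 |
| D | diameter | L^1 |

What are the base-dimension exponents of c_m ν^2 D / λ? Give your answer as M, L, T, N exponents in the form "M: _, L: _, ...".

Collect each base-dimension exponent across the product:
  M: (0) + 2·(0) − (1) + (0) = -1
  L: (-3) + 2·(2) − (-1) + (1) = 3
  T: (0) + 2·(-1) − (1) + (0) = -3
  N: (1) + 2·(0) − (1) + (0) = 0
So the dimensions are [M⁻¹ L³ T⁻³].

M: -1, L: 3, T: -3, N: 0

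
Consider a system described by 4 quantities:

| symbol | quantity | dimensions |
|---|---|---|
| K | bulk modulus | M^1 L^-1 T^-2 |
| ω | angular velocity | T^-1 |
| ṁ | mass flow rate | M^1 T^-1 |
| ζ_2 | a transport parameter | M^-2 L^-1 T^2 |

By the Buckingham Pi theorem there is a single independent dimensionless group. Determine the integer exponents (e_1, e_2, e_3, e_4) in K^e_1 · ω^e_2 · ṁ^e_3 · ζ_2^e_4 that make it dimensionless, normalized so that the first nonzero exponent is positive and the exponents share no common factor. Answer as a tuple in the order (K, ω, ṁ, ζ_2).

(1, -1, -3, -1)

M: e_1·(1) + e_2·(0) + e_3·(1) + e_4·(-2) = 0
L: e_1·(-1) + e_2·(0) + e_3·(0) + e_4·(-1) = 0
T: e_1·(-2) + e_2·(-1) + e_3·(-1) + e_4·(2) = 0
Solving this homogeneous linear system for the smallest-integer solution (first nonzero entry positive) gives (1, -1, -3, -1).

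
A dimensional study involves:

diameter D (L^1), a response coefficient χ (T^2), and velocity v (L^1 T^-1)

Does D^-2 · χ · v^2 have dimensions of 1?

yes

Sum the exponent of each base dimension across the product:
  L: −2·[D]_L + [χ]_L + 2·[v]_L = −2·(1) + (0) + 2·(1) = 0
  T: −2·[D]_T + [χ]_T + 2·[v]_T = −2·(0) + (2) + 2·(-1) = 0
All base exponents vanish — dimensionless.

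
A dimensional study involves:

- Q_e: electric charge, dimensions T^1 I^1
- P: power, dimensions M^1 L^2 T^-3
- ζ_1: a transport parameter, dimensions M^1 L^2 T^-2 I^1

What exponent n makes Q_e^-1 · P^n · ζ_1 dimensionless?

Balance the M exponent: (1)·n from P, plus −(0) + (1) = 1 from the rest, must sum to zero.
n + 1 = 0, so n = -1.

-1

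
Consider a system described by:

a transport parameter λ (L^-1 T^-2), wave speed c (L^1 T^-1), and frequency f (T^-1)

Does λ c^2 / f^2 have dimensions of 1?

Sum the exponent of each base dimension across the product:
  L: [λ]_L + 2·[c]_L − 2·[f]_L = (-1) + 2·(1) − 2·(0) = 1
  T: [λ]_T + 2·[c]_T − 2·[f]_T = (-2) + 2·(-1) − 2·(-1) = -2
Net dimensions [L T⁻²] ≠ [1] — not dimensionless.

no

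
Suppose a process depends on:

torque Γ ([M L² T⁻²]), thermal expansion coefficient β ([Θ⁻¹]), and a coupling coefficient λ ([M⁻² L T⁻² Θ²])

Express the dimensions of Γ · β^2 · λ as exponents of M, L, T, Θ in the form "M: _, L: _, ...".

Collect each base-dimension exponent across the product:
  M: (1) + 2·(0) + (-2) = -1
  L: (2) + 2·(0) + (1) = 3
  T: (-2) + 2·(0) + (-2) = -4
  Θ: (0) + 2·(-1) + (2) = 0
So the dimensions are [M⁻¹ L³ T⁻⁴].

M: -1, L: 3, T: -4, Θ: 0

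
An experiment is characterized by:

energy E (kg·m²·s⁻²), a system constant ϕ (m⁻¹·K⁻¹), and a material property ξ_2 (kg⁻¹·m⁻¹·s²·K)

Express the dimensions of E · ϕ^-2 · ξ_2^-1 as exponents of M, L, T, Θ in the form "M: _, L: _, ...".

Collect each base-dimension exponent across the product:
  M: (1) − 2·(0) − (-1) = 2
  L: (2) − 2·(-1) − (-1) = 5
  T: (-2) − 2·(0) − (2) = -4
  Θ: (0) − 2·(-1) − (1) = 1
So the dimensions are [M² L⁵ T⁻⁴ Θ].

M: 2, L: 5, T: -4, Θ: 1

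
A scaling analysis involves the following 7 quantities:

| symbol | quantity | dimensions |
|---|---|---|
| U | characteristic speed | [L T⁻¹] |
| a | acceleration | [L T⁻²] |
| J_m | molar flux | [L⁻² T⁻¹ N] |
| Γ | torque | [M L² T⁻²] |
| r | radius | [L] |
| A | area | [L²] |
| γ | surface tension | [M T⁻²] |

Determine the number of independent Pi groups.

3

There are 7 variables and 4 base dimensions (M, L, T, N).
The dimension matrix has rank 4.
Independent dimensionless groups: 7 − 4 = 3.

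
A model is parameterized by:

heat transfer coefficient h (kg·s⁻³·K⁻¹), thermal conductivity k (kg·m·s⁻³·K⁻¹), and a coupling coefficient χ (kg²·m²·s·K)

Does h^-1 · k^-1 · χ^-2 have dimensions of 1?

no

Sum the exponent of each base dimension across the product:
  M: −[h]_M − [k]_M − 2·[χ]_M = −(1) − (1) − 2·(2) = -6
  L: −[h]_L − [k]_L − 2·[χ]_L = −(0) − (1) − 2·(2) = -5
  T: −[h]_T − [k]_T − 2·[χ]_T = −(-3) − (-3) − 2·(1) = 4
  Θ: −[h]_Θ − [k]_Θ − 2·[χ]_Θ = −(-1) − (-1) − 2·(1) = 0
Net dimensions [M⁻⁶ L⁻⁵ T⁴] ≠ [1] — not dimensionless.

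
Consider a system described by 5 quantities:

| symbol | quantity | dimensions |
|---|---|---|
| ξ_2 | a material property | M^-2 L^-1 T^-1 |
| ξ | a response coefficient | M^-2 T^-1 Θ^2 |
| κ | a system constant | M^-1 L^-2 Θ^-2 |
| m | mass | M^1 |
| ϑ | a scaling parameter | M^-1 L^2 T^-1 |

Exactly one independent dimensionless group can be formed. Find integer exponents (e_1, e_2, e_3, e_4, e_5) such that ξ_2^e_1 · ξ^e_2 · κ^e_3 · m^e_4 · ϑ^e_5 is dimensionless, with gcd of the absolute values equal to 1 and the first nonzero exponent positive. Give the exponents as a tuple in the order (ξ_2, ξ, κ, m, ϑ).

M: e_1·(-2) + e_2·(-2) + e_3·(-1) + e_4·(1) + e_5·(-1) = 0
L: e_1·(-1) + e_2·(0) + e_3·(-2) + e_4·(0) + e_5·(2) = 0
T: e_1·(-1) + e_2·(-1) + e_3·(0) + e_4·(0) + e_5·(-1) = 0
Θ: e_1·(0) + e_2·(2) + e_3·(-2) + e_4·(0) + e_5·(0) = 0
Solving this homogeneous linear system for the smallest-integer solution (first nonzero entry positive) gives (4, -3, -3, -2, -1).

(4, -3, -3, -2, -1)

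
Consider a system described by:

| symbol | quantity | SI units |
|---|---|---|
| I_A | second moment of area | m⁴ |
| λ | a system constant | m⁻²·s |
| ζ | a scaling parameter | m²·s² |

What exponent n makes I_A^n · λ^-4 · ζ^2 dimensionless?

Balance the L exponent: (4)·n from I_A, plus −4·(-2) + 2·(2) = 12 from the rest, must sum to zero.
4n + 12 = 0, so n = -3.

-3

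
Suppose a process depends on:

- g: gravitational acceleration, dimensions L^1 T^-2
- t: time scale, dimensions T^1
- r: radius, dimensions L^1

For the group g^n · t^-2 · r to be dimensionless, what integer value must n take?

-1

Balance the L exponent: (1)·n from g, plus −2·(0) + (1) = 1 from the rest, must sum to zero.
n + 1 = 0, so n = -1.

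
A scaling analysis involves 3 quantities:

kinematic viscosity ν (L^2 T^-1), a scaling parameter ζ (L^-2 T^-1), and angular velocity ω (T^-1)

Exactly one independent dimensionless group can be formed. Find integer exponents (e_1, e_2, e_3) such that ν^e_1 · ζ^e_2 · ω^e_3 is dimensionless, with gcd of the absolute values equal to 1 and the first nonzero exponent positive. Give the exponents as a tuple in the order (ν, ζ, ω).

L: e_1·(2) + e_2·(-2) + e_3·(0) = 0
T: e_1·(-1) + e_2·(-1) + e_3·(-1) = 0
Solving this homogeneous linear system for the smallest-integer solution (first nonzero entry positive) gives (1, 1, -2).

(1, 1, -2)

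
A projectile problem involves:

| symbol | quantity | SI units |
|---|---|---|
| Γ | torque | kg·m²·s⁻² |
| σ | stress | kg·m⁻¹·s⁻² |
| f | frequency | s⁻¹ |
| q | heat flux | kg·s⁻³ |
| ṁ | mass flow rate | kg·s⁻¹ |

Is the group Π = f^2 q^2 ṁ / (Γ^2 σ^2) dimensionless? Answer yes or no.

no

Sum the exponent of each base dimension across the product:
  M: −2·[Γ]_M − 2·[σ]_M + 2·[f]_M + 2·[q]_M + [ṁ]_M = −2·(1) − 2·(1) + 2·(0) + 2·(1) + (1) = -1
  L: −2·[Γ]_L − 2·[σ]_L + 2·[f]_L + 2·[q]_L + [ṁ]_L = −2·(2) − 2·(-1) + 2·(0) + 2·(0) + (0) = -2
  T: −2·[Γ]_T − 2·[σ]_T + 2·[f]_T + 2·[q]_T + [ṁ]_T = −2·(-2) − 2·(-2) + 2·(-1) + 2·(-3) + (-1) = -1
Net dimensions [M⁻¹ L⁻² T⁻¹] ≠ [1] — not dimensionless.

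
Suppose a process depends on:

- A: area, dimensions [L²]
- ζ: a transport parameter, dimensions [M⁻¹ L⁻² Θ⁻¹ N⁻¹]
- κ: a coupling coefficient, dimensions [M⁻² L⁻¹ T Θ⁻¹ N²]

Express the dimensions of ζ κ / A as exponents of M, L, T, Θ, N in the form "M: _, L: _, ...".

Collect each base-dimension exponent across the product:
  M: −(0) + (-1) + (-2) = -3
  L: −(2) + (-2) + (-1) = -5
  T: −(0) + (0) + (1) = 1
  Θ: −(0) + (-1) + (-1) = -2
  N: −(0) + (-1) + (2) = 1
So the dimensions are [M⁻³ L⁻⁵ T Θ⁻² N].

M: -3, L: -5, T: 1, Θ: -2, N: 1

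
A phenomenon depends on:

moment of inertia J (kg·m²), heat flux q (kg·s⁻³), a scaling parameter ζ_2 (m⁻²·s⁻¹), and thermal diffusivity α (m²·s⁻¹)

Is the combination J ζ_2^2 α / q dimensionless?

Sum the exponent of each base dimension across the product:
  M: [J]_M − [q]_M + 2·[ζ_2]_M + [α]_M = (1) − (1) + 2·(0) + (0) = 0
  L: [J]_L − [q]_L + 2·[ζ_2]_L + [α]_L = (2) − (0) + 2·(-2) + (2) = 0
  T: [J]_T − [q]_T + 2·[ζ_2]_T + [α]_T = (0) − (-3) + 2·(-1) + (-1) = 0
All base exponents vanish — dimensionless.

yes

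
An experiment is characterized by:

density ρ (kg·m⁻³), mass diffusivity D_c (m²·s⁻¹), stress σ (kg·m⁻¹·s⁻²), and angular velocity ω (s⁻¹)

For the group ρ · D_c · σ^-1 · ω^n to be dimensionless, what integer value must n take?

Balance the T exponent: (-1)·n from ω, plus (0) + (-1) − (-2) = 1 from the rest, must sum to zero.
−n + 1 = 0, so n = 1.

1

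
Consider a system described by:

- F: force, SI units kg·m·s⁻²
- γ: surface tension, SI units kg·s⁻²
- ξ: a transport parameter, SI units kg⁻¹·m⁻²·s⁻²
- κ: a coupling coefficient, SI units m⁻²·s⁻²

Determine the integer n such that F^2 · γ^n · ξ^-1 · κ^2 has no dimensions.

-3

Balance the M exponent: (1)·n from γ, plus 2·(1) − (-1) + 2·(0) = 3 from the rest, must sum to zero.
n + 3 = 0, so n = -3.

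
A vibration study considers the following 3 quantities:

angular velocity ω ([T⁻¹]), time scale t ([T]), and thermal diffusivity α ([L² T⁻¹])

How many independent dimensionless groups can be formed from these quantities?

There are 3 variables and 2 base dimensions (L, T).
The dimension matrix has rank 2.
Independent dimensionless groups: 3 − 2 = 1.

1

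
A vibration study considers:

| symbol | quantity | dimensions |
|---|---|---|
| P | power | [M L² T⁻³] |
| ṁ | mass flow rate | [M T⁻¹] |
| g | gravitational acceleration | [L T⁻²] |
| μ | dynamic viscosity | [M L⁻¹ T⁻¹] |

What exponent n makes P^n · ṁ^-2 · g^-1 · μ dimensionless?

Balance the M exponent: (1)·n from P, plus −2·(1) − (0) + (1) = -1 from the rest, must sum to zero.
n − 1 = 0, so n = 1.

1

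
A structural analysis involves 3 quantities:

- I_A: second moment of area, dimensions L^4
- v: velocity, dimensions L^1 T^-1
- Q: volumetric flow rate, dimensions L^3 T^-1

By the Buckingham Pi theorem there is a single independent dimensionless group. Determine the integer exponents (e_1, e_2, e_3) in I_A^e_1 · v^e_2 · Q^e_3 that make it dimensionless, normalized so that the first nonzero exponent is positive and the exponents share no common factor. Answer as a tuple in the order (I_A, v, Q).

(1, 2, -2)

L: e_1·(4) + e_2·(1) + e_3·(3) = 0
T: e_1·(0) + e_2·(-1) + e_3·(-1) = 0
Solving this homogeneous linear system for the smallest-integer solution (first nonzero entry positive) gives (1, 2, -2).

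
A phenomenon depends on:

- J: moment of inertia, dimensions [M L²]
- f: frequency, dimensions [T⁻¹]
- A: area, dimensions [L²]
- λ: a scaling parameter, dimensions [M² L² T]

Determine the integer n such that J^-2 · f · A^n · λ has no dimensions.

1

Balance the L exponent: (2)·n from A, plus −2·(2) + (0) + (2) = -2 from the rest, must sum to zero.
2n − 2 = 0, so n = 1.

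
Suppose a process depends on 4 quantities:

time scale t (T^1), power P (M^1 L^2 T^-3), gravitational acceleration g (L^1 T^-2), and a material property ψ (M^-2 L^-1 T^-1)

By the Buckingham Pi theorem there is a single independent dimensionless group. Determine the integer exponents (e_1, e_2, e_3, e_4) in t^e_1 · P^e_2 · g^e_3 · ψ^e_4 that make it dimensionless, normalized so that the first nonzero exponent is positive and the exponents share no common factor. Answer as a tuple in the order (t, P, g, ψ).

M: e_1·(0) + e_2·(1) + e_3·(0) + e_4·(-2) = 0
L: e_1·(0) + e_2·(2) + e_3·(1) + e_4·(-1) = 0
T: e_1·(1) + e_2·(-3) + e_3·(-2) + e_4·(-1) = 0
Solving this homogeneous linear system for the smallest-integer solution (first nonzero entry positive) gives (1, 2, -3, 1).

(1, 2, -3, 1)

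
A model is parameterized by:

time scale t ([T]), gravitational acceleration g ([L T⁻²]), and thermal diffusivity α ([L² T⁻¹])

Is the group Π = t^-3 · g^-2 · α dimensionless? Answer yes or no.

Sum the exponent of each base dimension across the product:
  L: −3·[t]_L − 2·[g]_L + [α]_L = −3·(0) − 2·(1) + (2) = 0
  T: −3·[t]_T − 2·[g]_T + [α]_T = −3·(1) − 2·(-2) + (-1) = 0
All base exponents vanish — dimensionless.

yes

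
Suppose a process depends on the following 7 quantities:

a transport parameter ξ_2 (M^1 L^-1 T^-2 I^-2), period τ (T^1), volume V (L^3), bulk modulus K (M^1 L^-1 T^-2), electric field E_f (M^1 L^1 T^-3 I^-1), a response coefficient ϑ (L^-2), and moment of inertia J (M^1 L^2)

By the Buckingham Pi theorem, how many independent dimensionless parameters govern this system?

There are 7 variables and 4 base dimensions (M, L, T, I).
The dimension matrix has rank 4.
Independent dimensionless groups: 7 − 4 = 3.

3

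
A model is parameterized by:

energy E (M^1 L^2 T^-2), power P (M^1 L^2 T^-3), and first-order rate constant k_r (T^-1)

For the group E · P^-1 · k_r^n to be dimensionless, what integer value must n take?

Balance the T exponent: (-1)·n from k_r, plus (-2) − (-3) = 1 from the rest, must sum to zero.
−n + 1 = 0, so n = 1.

1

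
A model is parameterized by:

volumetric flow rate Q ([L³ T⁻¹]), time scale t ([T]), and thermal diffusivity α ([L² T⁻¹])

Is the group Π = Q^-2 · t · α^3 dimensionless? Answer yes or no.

yes

Sum the exponent of each base dimension across the product:
  M: −2·[Q]_M + [t]_M + 3·[α]_M = −2·(0) + (0) + 3·(0) = 0
  L: −2·[Q]_L + [t]_L + 3·[α]_L = −2·(3) + (0) + 3·(2) = 0
  T: −2·[Q]_T + [t]_T + 3·[α]_T = −2·(-1) + (1) + 3·(-1) = 0
All base exponents vanish — dimensionless.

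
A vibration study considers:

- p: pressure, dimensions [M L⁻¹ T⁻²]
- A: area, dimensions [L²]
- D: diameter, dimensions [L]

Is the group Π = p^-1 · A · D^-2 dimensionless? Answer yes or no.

no

Sum the exponent of each base dimension across the product:
  M: −[p]_M + [A]_M − 2·[D]_M = −(1) + (0) − 2·(0) = -1
  L: −[p]_L + [A]_L − 2·[D]_L = −(-1) + (2) − 2·(1) = 1
  T: −[p]_T + [A]_T − 2·[D]_T = −(-2) + (0) − 2·(0) = 2
Net dimensions [M⁻¹ L T²] ≠ [1] — not dimensionless.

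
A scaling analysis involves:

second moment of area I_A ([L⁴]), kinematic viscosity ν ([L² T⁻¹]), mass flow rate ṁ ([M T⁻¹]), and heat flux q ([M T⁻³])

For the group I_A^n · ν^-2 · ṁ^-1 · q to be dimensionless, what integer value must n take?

1

Balance the L exponent: (4)·n from I_A, plus −2·(2) − (0) + (0) = -4 from the rest, must sum to zero.
4n − 4 = 0, so n = 1.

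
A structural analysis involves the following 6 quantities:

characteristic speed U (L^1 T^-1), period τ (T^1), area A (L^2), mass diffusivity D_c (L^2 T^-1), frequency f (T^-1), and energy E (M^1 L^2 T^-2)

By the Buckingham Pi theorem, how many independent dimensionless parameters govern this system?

3

There are 6 variables and 3 base dimensions (M, L, T).
The dimension matrix has rank 3.
Independent dimensionless groups: 6 − 3 = 3.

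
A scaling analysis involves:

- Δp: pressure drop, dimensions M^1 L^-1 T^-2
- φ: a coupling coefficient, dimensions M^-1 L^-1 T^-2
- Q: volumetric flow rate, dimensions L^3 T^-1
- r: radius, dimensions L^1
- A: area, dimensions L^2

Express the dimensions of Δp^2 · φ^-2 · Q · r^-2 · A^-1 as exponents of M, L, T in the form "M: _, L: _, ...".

M: 4, L: -1, T: -1

Collect each base-dimension exponent across the product:
  M: 2·(1) − 2·(-1) + (0) − 2·(0) − (0) = 4
  L: 2·(-1) − 2·(-1) + (3) − 2·(1) − (2) = -1
  T: 2·(-2) − 2·(-2) + (-1) − 2·(0) − (0) = -1
So the dimensions are [M⁴ L⁻¹ T⁻¹].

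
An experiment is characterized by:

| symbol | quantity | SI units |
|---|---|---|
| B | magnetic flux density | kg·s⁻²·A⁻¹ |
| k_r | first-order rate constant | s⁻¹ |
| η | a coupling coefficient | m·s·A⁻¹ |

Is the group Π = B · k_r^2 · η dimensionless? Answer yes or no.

Sum the exponent of each base dimension across the product:
  M: [B]_M + 2·[k_r]_M + [η]_M = (1) + 2·(0) + (0) = 1
  L: [B]_L + 2·[k_r]_L + [η]_L = (0) + 2·(0) + (1) = 1
  T: [B]_T + 2·[k_r]_T + [η]_T = (-2) + 2·(-1) + (1) = -3
  I: [B]_I + 2·[k_r]_I + [η]_I = (-1) + 2·(0) + (-1) = -2
Net dimensions [M L T⁻³ I⁻²] ≠ [1] — not dimensionless.

no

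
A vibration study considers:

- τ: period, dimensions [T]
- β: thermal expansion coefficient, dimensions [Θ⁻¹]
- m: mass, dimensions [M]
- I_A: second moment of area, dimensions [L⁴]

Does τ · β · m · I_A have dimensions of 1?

no

Sum the exponent of each base dimension across the product:
  M: [τ]_M + [β]_M + [m]_M + [I_A]_M = (0) + (0) + (1) + (0) = 1
  L: [τ]_L + [β]_L + [m]_L + [I_A]_L = (0) + (0) + (0) + (4) = 4
  T: [τ]_T + [β]_T + [m]_T + [I_A]_T = (1) + (0) + (0) + (0) = 1
  Θ: [τ]_Θ + [β]_Θ + [m]_Θ + [I_A]_Θ = (0) + (-1) + (0) + (0) = -1
Net dimensions [M L⁴ T Θ⁻¹] ≠ [1] — not dimensionless.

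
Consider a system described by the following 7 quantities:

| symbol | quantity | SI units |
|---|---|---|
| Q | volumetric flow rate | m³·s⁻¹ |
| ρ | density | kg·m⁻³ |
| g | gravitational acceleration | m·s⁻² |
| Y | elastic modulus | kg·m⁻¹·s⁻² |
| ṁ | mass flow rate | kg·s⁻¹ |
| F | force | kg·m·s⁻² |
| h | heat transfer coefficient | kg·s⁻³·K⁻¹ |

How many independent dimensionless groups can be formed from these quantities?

3

There are 7 variables and 4 base dimensions (M, L, T, Θ).
The dimension matrix has rank 4.
Independent dimensionless groups: 7 − 4 = 3.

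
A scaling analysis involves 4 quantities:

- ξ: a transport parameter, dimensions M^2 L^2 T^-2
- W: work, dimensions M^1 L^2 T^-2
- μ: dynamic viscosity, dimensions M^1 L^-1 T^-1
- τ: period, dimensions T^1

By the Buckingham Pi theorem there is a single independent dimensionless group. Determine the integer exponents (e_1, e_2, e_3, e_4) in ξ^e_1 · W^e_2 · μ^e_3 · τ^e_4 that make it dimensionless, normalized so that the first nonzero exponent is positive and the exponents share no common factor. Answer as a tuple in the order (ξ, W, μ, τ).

(3, -4, -2, -4)

M: e_1·(2) + e_2·(1) + e_3·(1) + e_4·(0) = 0
L: e_1·(2) + e_2·(2) + e_3·(-1) + e_4·(0) = 0
T: e_1·(-2) + e_2·(-2) + e_3·(-1) + e_4·(1) = 0
Solving this homogeneous linear system for the smallest-integer solution (first nonzero entry positive) gives (3, -4, -2, -4).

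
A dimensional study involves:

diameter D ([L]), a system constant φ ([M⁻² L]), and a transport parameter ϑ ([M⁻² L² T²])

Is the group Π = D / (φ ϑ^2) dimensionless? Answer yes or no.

no

Sum the exponent of each base dimension across the product:
  M: [D]_M − [φ]_M − 2·[ϑ]_M = (0) − (-2) − 2·(-2) = 6
  L: [D]_L − [φ]_L − 2·[ϑ]_L = (1) − (1) − 2·(2) = -4
  T: [D]_T − [φ]_T − 2·[ϑ]_T = (0) − (0) − 2·(2) = -4
Net dimensions [M⁶ L⁻⁴ T⁻⁴] ≠ [1] — not dimensionless.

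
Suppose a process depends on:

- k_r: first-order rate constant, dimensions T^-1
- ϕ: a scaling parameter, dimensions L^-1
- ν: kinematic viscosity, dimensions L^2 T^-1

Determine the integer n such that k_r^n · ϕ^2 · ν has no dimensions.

Balance the T exponent: (-1)·n from k_r, plus 2·(0) + (-1) = -1 from the rest, must sum to zero.
−n − 1 = 0, so n = -1.

-1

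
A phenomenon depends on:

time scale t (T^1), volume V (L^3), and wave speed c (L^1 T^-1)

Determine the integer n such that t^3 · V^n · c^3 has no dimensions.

-1

Balance the L exponent: (3)·n from V, plus 3·(0) + 3·(1) = 3 from the rest, must sum to zero.
3n + 3 = 0, so n = -1.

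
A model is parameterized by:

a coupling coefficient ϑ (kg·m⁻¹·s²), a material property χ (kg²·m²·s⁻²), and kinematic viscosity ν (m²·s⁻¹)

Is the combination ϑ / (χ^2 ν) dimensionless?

no

Sum the exponent of each base dimension across the product:
  M: [ϑ]_M − 2·[χ]_M − [ν]_M = (1) − 2·(2) − (0) = -3
  L: [ϑ]_L − 2·[χ]_L − [ν]_L = (-1) − 2·(2) − (2) = -7
  T: [ϑ]_T − 2·[χ]_T − [ν]_T = (2) − 2·(-2) − (-1) = 7
Net dimensions [M⁻³ L⁻⁷ T⁷] ≠ [1] — not dimensionless.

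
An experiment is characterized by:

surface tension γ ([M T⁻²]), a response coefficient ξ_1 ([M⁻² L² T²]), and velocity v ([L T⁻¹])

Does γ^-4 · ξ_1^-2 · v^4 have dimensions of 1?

yes

Sum the exponent of each base dimension across the product:
  M: −4·[γ]_M − 2·[ξ_1]_M + 4·[v]_M = −4·(1) − 2·(-2) + 4·(0) = 0
  L: −4·[γ]_L − 2·[ξ_1]_L + 4·[v]_L = −4·(0) − 2·(2) + 4·(1) = 0
  T: −4·[γ]_T − 2·[ξ_1]_T + 4·[v]_T = −4·(-2) − 2·(2) + 4·(-1) = 0
  I: −4·[γ]_I − 2·[ξ_1]_I + 4·[v]_I = −4·(0) − 2·(0) + 4·(0) = 0
All base exponents vanish — dimensionless.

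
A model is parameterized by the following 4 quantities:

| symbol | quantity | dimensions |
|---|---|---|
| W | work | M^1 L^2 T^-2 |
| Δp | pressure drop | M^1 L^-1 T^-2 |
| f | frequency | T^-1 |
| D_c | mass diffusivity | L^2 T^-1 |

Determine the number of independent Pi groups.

1

There are 4 variables and 3 base dimensions (M, L, T).
The dimension matrix has rank 3.
Independent dimensionless groups: 4 − 3 = 1.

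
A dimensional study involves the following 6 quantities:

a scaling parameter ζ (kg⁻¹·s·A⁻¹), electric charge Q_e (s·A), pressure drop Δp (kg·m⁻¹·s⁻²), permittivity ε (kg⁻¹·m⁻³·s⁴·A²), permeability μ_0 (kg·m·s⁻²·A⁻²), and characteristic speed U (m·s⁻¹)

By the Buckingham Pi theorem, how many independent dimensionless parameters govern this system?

2

There are 6 variables and 4 base dimensions (M, L, T, I).
The dimension matrix has rank 4.
Independent dimensionless groups: 6 − 4 = 2.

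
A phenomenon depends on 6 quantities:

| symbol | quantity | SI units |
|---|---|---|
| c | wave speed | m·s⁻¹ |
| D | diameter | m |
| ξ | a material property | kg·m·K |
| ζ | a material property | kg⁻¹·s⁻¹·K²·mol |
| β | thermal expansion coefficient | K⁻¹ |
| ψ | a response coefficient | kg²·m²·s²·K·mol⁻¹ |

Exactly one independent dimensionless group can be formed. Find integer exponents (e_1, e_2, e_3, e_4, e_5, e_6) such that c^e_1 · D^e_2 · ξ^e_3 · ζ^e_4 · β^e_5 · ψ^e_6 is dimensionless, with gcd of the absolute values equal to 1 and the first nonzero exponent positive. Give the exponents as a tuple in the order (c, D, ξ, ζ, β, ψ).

M: e_1·(0) + e_2·(0) + e_3·(1) + e_4·(-1) + e_5·(0) + e_6·(2) = 0
L: e_1·(1) + e_2·(1) + e_3·(1) + e_4·(0) + e_5·(0) + e_6·(2) = 0
T: e_1·(-1) + e_2·(0) + e_3·(0) + e_4·(-1) + e_5·(0) + e_6·(2) = 0
Θ: e_1·(0) + e_2·(0) + e_3·(1) + e_4·(2) + e_5·(-1) + e_6·(1) = 0
N: e_1·(0) + e_2·(0) + e_3·(0) + e_4·(1) + e_5·(0) + e_6·(-1) = 0
Solving this homogeneous linear system for the smallest-integer solution (first nonzero entry positive) gives (1, -2, -1, 1, 2, 1).

(1, -2, -1, 1, 2, 1)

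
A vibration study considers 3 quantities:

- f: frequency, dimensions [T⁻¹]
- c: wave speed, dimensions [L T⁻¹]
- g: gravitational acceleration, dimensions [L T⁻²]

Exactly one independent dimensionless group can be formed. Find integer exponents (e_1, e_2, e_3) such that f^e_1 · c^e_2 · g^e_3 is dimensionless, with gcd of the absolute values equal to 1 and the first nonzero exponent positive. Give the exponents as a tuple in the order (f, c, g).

(1, 1, -1)

L: e_1·(0) + e_2·(1) + e_3·(1) = 0
T: e_1·(-1) + e_2·(-1) + e_3·(-2) = 0
Solving this homogeneous linear system for the smallest-integer solution (first nonzero entry positive) gives (1, 1, -1).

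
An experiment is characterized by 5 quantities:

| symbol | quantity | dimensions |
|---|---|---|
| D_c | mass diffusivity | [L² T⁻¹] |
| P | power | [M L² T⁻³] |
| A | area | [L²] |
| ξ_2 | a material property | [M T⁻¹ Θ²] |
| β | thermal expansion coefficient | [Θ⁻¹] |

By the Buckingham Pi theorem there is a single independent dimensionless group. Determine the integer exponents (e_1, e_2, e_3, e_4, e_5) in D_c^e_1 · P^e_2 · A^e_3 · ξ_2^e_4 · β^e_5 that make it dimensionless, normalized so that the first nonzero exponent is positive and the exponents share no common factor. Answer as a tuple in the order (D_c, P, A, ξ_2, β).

(2, -1, -1, 1, 2)

M: e_1·(0) + e_2·(1) + e_3·(0) + e_4·(1) + e_5·(0) = 0
L: e_1·(2) + e_2·(2) + e_3·(2) + e_4·(0) + e_5·(0) = 0
T: e_1·(-1) + e_2·(-3) + e_3·(0) + e_4·(-1) + e_5·(0) = 0
Θ: e_1·(0) + e_2·(0) + e_3·(0) + e_4·(2) + e_5·(-1) = 0
Solving this homogeneous linear system for the smallest-integer solution (first nonzero entry positive) gives (2, -1, -1, 1, 2).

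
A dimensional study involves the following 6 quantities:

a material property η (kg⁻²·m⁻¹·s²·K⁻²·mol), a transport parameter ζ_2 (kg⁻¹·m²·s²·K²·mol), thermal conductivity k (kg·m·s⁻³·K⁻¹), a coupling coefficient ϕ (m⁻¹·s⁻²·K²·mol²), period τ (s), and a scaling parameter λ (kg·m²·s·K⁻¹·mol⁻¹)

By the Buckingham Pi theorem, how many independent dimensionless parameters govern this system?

1

There are 6 variables and 5 base dimensions (M, L, T, Θ, N).
The dimension matrix has rank 5.
Independent dimensionless groups: 6 − 5 = 1.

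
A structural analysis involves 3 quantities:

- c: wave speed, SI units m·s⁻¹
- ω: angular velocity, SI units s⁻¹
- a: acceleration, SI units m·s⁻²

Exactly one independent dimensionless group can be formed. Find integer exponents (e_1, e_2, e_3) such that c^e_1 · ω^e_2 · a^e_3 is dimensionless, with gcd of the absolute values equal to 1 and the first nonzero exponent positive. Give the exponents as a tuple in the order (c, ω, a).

(1, 1, -1)

L: e_1·(1) + e_2·(0) + e_3·(1) = 0
T: e_1·(-1) + e_2·(-1) + e_3·(-2) = 0
Solving this homogeneous linear system for the smallest-integer solution (first nonzero entry positive) gives (1, 1, -1).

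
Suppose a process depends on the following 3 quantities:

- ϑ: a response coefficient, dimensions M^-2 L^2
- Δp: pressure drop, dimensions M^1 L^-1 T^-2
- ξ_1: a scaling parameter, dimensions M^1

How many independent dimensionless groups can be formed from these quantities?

There are 3 variables and 3 base dimensions (M, L, T).
The dimension matrix has rank 3.
Independent dimensionless groups: 3 − 3 = 0.

0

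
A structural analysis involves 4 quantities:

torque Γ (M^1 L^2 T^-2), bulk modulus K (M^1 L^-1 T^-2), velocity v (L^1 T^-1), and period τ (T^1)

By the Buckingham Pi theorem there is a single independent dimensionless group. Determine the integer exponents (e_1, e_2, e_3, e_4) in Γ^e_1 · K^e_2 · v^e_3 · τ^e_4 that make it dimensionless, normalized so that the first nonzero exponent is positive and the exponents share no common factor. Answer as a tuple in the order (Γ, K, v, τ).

M: e_1·(1) + e_2·(1) + e_3·(0) + e_4·(0) = 0
L: e_1·(2) + e_2·(-1) + e_3·(1) + e_4·(0) = 0
T: e_1·(-2) + e_2·(-2) + e_3·(-1) + e_4·(1) = 0
Solving this homogeneous linear system for the smallest-integer solution (first nonzero entry positive) gives (1, -1, -3, -3).

(1, -1, -3, -3)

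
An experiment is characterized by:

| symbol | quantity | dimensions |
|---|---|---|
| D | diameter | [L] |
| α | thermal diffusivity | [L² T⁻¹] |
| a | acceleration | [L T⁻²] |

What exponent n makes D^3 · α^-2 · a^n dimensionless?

1

Balance the L exponent: (1)·n from a, plus 3·(1) − 2·(2) = -1 from the rest, must sum to zero.
n − 1 = 0, so n = 1.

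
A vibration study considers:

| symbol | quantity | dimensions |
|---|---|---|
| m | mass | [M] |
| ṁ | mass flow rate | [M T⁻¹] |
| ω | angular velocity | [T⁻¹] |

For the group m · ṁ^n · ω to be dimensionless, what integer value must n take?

Balance the M exponent: (1)·n from ṁ, plus (1) + (0) = 1 from the rest, must sum to zero.
n + 1 = 0, so n = -1.

-1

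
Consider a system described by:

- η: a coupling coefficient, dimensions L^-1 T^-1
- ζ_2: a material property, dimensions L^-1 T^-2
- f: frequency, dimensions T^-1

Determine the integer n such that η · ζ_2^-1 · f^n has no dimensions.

1

Balance the T exponent: (-1)·n from f, plus (-1) − (-2) = 1 from the rest, must sum to zero.
−n + 1 = 0, so n = 1.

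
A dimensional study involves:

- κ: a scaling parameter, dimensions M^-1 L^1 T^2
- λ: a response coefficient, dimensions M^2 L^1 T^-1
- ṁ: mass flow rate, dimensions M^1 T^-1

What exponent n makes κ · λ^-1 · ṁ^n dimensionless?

Balance the M exponent: (1)·n from ṁ, plus (-1) − (2) = -3 from the rest, must sum to zero.
n − 3 = 0, so n = 3.

3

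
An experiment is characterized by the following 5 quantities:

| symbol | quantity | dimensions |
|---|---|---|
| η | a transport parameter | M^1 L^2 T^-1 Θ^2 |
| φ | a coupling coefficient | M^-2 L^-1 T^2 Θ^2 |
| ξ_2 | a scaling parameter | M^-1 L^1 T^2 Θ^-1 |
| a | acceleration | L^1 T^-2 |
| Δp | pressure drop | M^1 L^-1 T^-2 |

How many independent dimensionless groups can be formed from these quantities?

1

There are 5 variables and 4 base dimensions (M, L, T, Θ).
The dimension matrix has rank 4.
Independent dimensionless groups: 5 − 4 = 1.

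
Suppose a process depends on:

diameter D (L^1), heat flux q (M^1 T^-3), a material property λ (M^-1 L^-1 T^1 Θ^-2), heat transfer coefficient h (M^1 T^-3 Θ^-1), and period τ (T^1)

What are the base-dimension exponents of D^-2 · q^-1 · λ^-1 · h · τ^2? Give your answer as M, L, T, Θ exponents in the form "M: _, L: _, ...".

Collect each base-dimension exponent across the product:
  M: −2·(0) − (1) − (-1) + (1) + 2·(0) = 1
  L: −2·(1) − (0) − (-1) + (0) + 2·(0) = -1
  T: −2·(0) − (-3) − (1) + (-3) + 2·(1) = 1
  Θ: −2·(0) − (0) − (-2) + (-1) + 2·(0) = 1
So the dimensions are [M L⁻¹ T Θ].

M: 1, L: -1, T: 1, Θ: 1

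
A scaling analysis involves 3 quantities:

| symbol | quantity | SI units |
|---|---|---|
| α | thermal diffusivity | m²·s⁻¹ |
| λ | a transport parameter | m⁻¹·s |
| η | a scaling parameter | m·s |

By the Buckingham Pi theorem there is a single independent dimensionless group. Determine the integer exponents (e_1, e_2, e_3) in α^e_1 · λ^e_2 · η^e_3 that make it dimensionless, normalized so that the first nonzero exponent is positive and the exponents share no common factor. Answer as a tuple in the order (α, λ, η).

L: e_1·(2) + e_2·(-1) + e_3·(1) = 0
T: e_1·(-1) + e_2·(1) + e_3·(1) = 0
Solving this homogeneous linear system for the smallest-integer solution (first nonzero entry positive) gives (2, 3, -1).

(2, 3, -1)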